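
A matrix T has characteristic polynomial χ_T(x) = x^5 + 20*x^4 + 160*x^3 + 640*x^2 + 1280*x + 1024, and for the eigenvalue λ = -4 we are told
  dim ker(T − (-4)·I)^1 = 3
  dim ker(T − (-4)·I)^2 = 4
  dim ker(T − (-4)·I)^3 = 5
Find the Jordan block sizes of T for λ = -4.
Block sizes for λ = -4: [3, 1, 1]

From the dimensions of kernels of powers, the number of Jordan blocks of size at least j is d_j − d_{j−1} where d_j = dim ker(N^j) (with d_0 = 0). Computing the differences gives [3, 1, 1].
The number of blocks of size exactly k is (#blocks of size ≥ k) − (#blocks of size ≥ k + 1), so the partition is: 2 block(s) of size 1, 1 block(s) of size 3.
In nonincreasing order the block sizes are [3, 1, 1].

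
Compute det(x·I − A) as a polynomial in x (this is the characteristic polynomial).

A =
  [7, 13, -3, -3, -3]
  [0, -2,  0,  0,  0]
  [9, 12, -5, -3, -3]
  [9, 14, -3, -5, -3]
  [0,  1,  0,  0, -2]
x^5 + 7*x^4 + 16*x^3 + 8*x^2 - 16*x - 16

Expanding det(x·I − A) (e.g. by cofactor expansion or by noting that A is similar to its Jordan form J, which has the same characteristic polynomial as A) gives
  χ_A(x) = x^5 + 7*x^4 + 16*x^3 + 8*x^2 - 16*x - 16
which factors as (x - 1)*(x + 2)^4. The eigenvalues (with algebraic multiplicities) are λ = -2 with multiplicity 4, λ = 1 with multiplicity 1.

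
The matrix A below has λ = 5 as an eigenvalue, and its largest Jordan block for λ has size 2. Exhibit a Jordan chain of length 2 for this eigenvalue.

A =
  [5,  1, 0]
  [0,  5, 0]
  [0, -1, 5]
A Jordan chain for λ = 5 of length 2:
v_1 = (1, 0, -1)ᵀ
v_2 = (0, 1, 0)ᵀ

Let N = A − (5)·I. We want v_2 with N^2 v_2 = 0 but N^1 v_2 ≠ 0; then v_{j-1} := N · v_j for j = 2, …, 2.

Pick v_2 = (0, 1, 0)ᵀ.
Then v_1 = N · v_2 = (1, 0, -1)ᵀ.

Sanity check: (A − (5)·I) v_1 = (0, 0, 0)ᵀ = 0. ✓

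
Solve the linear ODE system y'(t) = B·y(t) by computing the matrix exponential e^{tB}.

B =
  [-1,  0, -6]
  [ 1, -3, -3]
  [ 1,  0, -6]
e^{tB} =
  [3*exp(-3*t) - 2*exp(-4*t), 0, -6*exp(-3*t) + 6*exp(-4*t)]
  [exp(-3*t) - exp(-4*t), exp(-3*t), -3*exp(-3*t) + 3*exp(-4*t)]
  [exp(-3*t) - exp(-4*t), 0, -2*exp(-3*t) + 3*exp(-4*t)]

Strategy: write B = P · J · P⁻¹ where J is a Jordan canonical form, so e^{tB} = P · e^{tJ} · P⁻¹, and e^{tJ} can be computed block-by-block.

B has Jordan form
J =
  [-4,  0,  0]
  [ 0, -3,  0]
  [ 0,  0, -3]
(up to reordering of blocks).

Per-block formulas:
  For a 1×1 block at λ = -3: exp(t · [-3]) = [e^(-3t)].
  For a 1×1 block at λ = -4: exp(t · [-4]) = [e^(-4t)].

After assembling e^{tJ} and conjugating by P, we get:

e^{tB} =
  [3*exp(-3*t) - 2*exp(-4*t), 0, -6*exp(-3*t) + 6*exp(-4*t)]
  [exp(-3*t) - exp(-4*t), exp(-3*t), -3*exp(-3*t) + 3*exp(-4*t)]
  [exp(-3*t) - exp(-4*t), 0, -2*exp(-3*t) + 3*exp(-4*t)]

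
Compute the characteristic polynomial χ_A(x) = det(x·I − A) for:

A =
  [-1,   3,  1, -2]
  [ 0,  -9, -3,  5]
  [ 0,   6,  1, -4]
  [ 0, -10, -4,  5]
x^4 + 4*x^3 + 6*x^2 + 4*x + 1

Expanding det(x·I − A) (e.g. by cofactor expansion or by noting that A is similar to its Jordan form J, which has the same characteristic polynomial as A) gives
  χ_A(x) = x^4 + 4*x^3 + 6*x^2 + 4*x + 1
which factors as (x + 1)^4. The eigenvalues (with algebraic multiplicities) are λ = -1 with multiplicity 4.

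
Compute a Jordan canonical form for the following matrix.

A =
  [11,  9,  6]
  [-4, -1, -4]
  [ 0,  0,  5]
J_2(5) ⊕ J_1(5)

The characteristic polynomial is
  det(x·I − A) = x^3 - 15*x^2 + 75*x - 125 = (x - 5)^3

Eigenvalues and multiplicities (the geometric multiplicity of λ is n − rank(A − λI), which equals the number of Jordan blocks for λ):
  λ = 5: algebraic multiplicity = 3, geometric multiplicity = 2

Determining the block sizes for each eigenvalue:
  λ = 5: 2 blocks summing to 3 forces exactly one block of size 2 and the rest size 1 → block sizes [2, 1]

Assembling the blocks gives a Jordan form
J =
  [5, 1, 0]
  [0, 5, 0]
  [0, 0, 5]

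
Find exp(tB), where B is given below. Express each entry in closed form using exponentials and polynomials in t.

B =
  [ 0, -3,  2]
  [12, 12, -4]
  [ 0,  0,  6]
e^{tB} =
  [-6*t*exp(6*t) + exp(6*t), -3*t*exp(6*t), 2*t*exp(6*t)]
  [12*t*exp(6*t), 6*t*exp(6*t) + exp(6*t), -4*t*exp(6*t)]
  [0, 0, exp(6*t)]

Strategy: write B = P · J · P⁻¹ where J is a Jordan canonical form, so e^{tB} = P · e^{tJ} · P⁻¹, and e^{tJ} can be computed block-by-block.

B has Jordan form
J =
  [6, 1, 0]
  [0, 6, 0]
  [0, 0, 6]
(up to reordering of blocks).

Per-block formulas:
  For a 2×2 Jordan block J_2(6): exp(t · J_2(6)) = e^(6t)·(I + t·N), where N is the 2×2 nilpotent shift.
  For a 1×1 block at λ = 6: exp(t · [6]) = [e^(6t)].

After assembling e^{tJ} and conjugating by P, we get:

e^{tB} =
  [-6*t*exp(6*t) + exp(6*t), -3*t*exp(6*t), 2*t*exp(6*t)]
  [12*t*exp(6*t), 6*t*exp(6*t) + exp(6*t), -4*t*exp(6*t)]
  [0, 0, exp(6*t)]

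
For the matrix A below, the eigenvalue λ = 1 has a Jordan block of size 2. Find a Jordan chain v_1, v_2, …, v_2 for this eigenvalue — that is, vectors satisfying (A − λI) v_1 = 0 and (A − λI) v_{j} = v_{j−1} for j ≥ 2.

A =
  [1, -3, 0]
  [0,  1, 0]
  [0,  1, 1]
A Jordan chain for λ = 1 of length 2:
v_1 = (-3, 0, 1)ᵀ
v_2 = (0, 1, 0)ᵀ

Let N = A − (1)·I. We want v_2 with N^2 v_2 = 0 but N^1 v_2 ≠ 0; then v_{j-1} := N · v_j for j = 2, …, 2.

Pick v_2 = (0, 1, 0)ᵀ.
Then v_1 = N · v_2 = (-3, 0, 1)ᵀ.

Sanity check: (A − (1)·I) v_1 = (0, 0, 0)ᵀ = 0. ✓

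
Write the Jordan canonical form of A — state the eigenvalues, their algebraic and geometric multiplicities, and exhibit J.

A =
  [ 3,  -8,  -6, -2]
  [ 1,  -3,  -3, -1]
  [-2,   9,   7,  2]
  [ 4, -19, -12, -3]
J_3(1) ⊕ J_1(1)

The characteristic polynomial is
  det(x·I − A) = x^4 - 4*x^3 + 6*x^2 - 4*x + 1 = (x - 1)^4

Eigenvalues and multiplicities (the geometric multiplicity of λ is n − rank(A − λI), which equals the number of Jordan blocks for λ):
  λ = 1: algebraic multiplicity = 4, geometric multiplicity = 2

Determining the block sizes for each eigenvalue:
  λ = 1: with am = 4 and gm = 2, the partition is not yet determined (e.g. several partitions of 4 into 2 parts exist). Let N = A − (1)·I. Computing rank(N^1) = 2, rank(N^2) = 1, rank(N^3) = 0; the number of blocks of size ≥ j is rank(N^{j−1}) − rank(N^j), giving [2, 1, 1]. So we have 1 block(s) of size 3, 1 block(s) of size 1 → block sizes [3, 1]

Assembling the blocks gives a Jordan form
J =
  [1, 1, 0, 0]
  [0, 1, 1, 0]
  [0, 0, 1, 0]
  [0, 0, 0, 1]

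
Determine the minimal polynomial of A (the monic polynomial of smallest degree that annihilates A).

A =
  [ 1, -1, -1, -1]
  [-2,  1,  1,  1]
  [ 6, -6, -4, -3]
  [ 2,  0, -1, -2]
x^3 + 3*x^2 + 3*x + 1

The characteristic polynomial is χ_A(x) = (x + 1)^4, so the eigenvalues are known. The minimal polynomial is
  m_A(x) = Π_λ (x − λ)^{k_λ}
where k_λ is the size of the *largest* Jordan block for λ (equivalently, the smallest k with (A − λI)^k v = 0 for every generalised eigenvector v of λ).

  λ = -1: largest Jordan block has size 3, contributing (x + 1)^3

So m_A(x) = (x + 1)^3 = x^3 + 3*x^2 + 3*x + 1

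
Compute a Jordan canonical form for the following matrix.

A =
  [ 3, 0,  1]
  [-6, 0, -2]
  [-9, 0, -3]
J_2(0) ⊕ J_1(0)

The characteristic polynomial is
  det(x·I − A) = x^3

Eigenvalues and multiplicities (the geometric multiplicity of λ is n − rank(A − λI), which equals the number of Jordan blocks for λ):
  λ = 0: algebraic multiplicity = 3, geometric multiplicity = 2

Determining the block sizes for each eigenvalue:
  λ = 0: 2 blocks summing to 3 forces exactly one block of size 2 and the rest size 1 → block sizes [2, 1]

Assembling the blocks gives a Jordan form
J =
  [0, 1, 0]
  [0, 0, 0]
  [0, 0, 0]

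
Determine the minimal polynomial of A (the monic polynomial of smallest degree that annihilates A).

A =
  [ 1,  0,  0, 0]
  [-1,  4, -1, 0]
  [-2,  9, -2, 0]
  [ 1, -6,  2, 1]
x^3 - 3*x^2 + 3*x - 1

The characteristic polynomial is χ_A(x) = (x - 1)^4, so the eigenvalues are known. The minimal polynomial is
  m_A(x) = Π_λ (x − λ)^{k_λ}
where k_λ is the size of the *largest* Jordan block for λ (equivalently, the smallest k with (A − λI)^k v = 0 for every generalised eigenvector v of λ).

  λ = 1: largest Jordan block has size 3, contributing (x − 1)^3

So m_A(x) = (x - 1)^3 = x^3 - 3*x^2 + 3*x - 1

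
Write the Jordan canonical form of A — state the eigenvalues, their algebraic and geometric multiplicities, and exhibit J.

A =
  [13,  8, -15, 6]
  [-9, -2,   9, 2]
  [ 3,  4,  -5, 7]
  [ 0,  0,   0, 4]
J_1(-2) ⊕ J_3(4)

The characteristic polynomial is
  det(x·I − A) = x^4 - 10*x^3 + 24*x^2 + 32*x - 128 = (x - 4)^3*(x + 2)

Eigenvalues and multiplicities (the geometric multiplicity of λ is n − rank(A − λI), which equals the number of Jordan blocks for λ):
  λ = -2: algebraic multiplicity = 1, geometric multiplicity = 1
  λ = 4: algebraic multiplicity = 3, geometric multiplicity = 1

Determining the block sizes for each eigenvalue:
  λ = -2: one block (gm = 1), so the single block has size am = 1 → block sizes [1]
  λ = 4: one block (gm = 1), so the single block has size am = 3 → block sizes [3]

Assembling the blocks gives a Jordan form
J =
  [-2, 0, 0, 0]
  [ 0, 4, 1, 0]
  [ 0, 0, 4, 1]
  [ 0, 0, 0, 4]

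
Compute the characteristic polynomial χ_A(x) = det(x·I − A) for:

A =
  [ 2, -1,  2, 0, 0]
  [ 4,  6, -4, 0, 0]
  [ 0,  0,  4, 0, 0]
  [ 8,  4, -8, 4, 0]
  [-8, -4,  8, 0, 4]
x^5 - 20*x^4 + 160*x^3 - 640*x^2 + 1280*x - 1024

Expanding det(x·I − A) (e.g. by cofactor expansion or by noting that A is similar to its Jordan form J, which has the same characteristic polynomial as A) gives
  χ_A(x) = x^5 - 20*x^4 + 160*x^3 - 640*x^2 + 1280*x - 1024
which factors as (x - 4)^5. The eigenvalues (with algebraic multiplicities) are λ = 4 with multiplicity 5.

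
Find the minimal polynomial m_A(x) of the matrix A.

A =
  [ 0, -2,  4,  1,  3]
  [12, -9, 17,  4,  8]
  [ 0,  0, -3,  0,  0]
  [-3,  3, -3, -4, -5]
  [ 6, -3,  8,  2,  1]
x^3 + 9*x^2 + 27*x + 27

The characteristic polynomial is χ_A(x) = (x + 3)^5, so the eigenvalues are known. The minimal polynomial is
  m_A(x) = Π_λ (x − λ)^{k_λ}
where k_λ is the size of the *largest* Jordan block for λ (equivalently, the smallest k with (A − λI)^k v = 0 for every generalised eigenvector v of λ).

  λ = -3: largest Jordan block has size 3, contributing (x + 3)^3

So m_A(x) = (x + 3)^3 = x^3 + 9*x^2 + 27*x + 27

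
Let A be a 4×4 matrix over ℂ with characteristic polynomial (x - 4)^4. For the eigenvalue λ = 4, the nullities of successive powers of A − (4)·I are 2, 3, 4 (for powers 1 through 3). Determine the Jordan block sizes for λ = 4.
Block sizes for λ = 4: [3, 1]

From the dimensions of kernels of powers, the number of Jordan blocks of size at least j is d_j − d_{j−1} where d_j = dim ker(N^j) (with d_0 = 0). Computing the differences gives [2, 1, 1].
The number of blocks of size exactly k is (#blocks of size ≥ k) − (#blocks of size ≥ k + 1), so the partition is: 1 block(s) of size 1, 1 block(s) of size 3.
In nonincreasing order the block sizes are [3, 1].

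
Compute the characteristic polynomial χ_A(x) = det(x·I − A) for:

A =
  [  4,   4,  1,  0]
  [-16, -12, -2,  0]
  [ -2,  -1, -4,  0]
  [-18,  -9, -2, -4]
x^4 + 16*x^3 + 96*x^2 + 256*x + 256

Expanding det(x·I − A) (e.g. by cofactor expansion or by noting that A is similar to its Jordan form J, which has the same characteristic polynomial as A) gives
  χ_A(x) = x^4 + 16*x^3 + 96*x^2 + 256*x + 256
which factors as (x + 4)^4. The eigenvalues (with algebraic multiplicities) are λ = -4 with multiplicity 4.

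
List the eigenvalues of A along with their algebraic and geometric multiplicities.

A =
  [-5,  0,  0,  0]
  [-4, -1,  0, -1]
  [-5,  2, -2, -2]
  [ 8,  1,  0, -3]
λ = -5: alg = 1, geom = 1; λ = -2: alg = 3, geom = 2

Step 1 — factor the characteristic polynomial to read off the algebraic multiplicities:
  χ_A(x) = (x + 2)^3*(x + 5)

Step 2 — compute geometric multiplicities via the rank-nullity identity g(λ) = n − rank(A − λI):
  rank(A − (-5)·I) = 3, so dim ker(A − (-5)·I) = n − 3 = 1
  rank(A − (-2)·I) = 2, so dim ker(A − (-2)·I) = n − 2 = 2

Summary:
  λ = -5: algebraic multiplicity = 1, geometric multiplicity = 1
  λ = -2: algebraic multiplicity = 3, geometric multiplicity = 2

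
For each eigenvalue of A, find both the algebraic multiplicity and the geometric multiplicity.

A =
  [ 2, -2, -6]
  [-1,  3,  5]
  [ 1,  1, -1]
λ = 0: alg = 2, geom = 1; λ = 4: alg = 1, geom = 1

Step 1 — factor the characteristic polynomial to read off the algebraic multiplicities:
  χ_A(x) = x^2*(x - 4)

Step 2 — compute geometric multiplicities via the rank-nullity identity g(λ) = n − rank(A − λI):
  rank(A − (0)·I) = 2, so dim ker(A − (0)·I) = n − 2 = 1
  rank(A − (4)·I) = 2, so dim ker(A − (4)·I) = n − 2 = 1

Summary:
  λ = 0: algebraic multiplicity = 2, geometric multiplicity = 1
  λ = 4: algebraic multiplicity = 1, geometric multiplicity = 1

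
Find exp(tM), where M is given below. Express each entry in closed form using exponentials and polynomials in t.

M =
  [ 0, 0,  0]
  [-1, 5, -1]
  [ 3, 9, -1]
e^{tM} =
  [1, 0, 0]
  [-3*t*exp(2*t) + exp(2*t) - 1, 3*t*exp(2*t) + exp(2*t), -t*exp(2*t)]
  [-9*t*exp(2*t) + 6*exp(2*t) - 6, 9*t*exp(2*t), -3*t*exp(2*t) + exp(2*t)]

Strategy: write M = P · J · P⁻¹ where J is a Jordan canonical form, so e^{tM} = P · e^{tJ} · P⁻¹, and e^{tJ} can be computed block-by-block.

M has Jordan form
J =
  [0, 0, 0]
  [0, 2, 1]
  [0, 0, 2]
(up to reordering of blocks).

Per-block formulas:
  For a 2×2 Jordan block J_2(2): exp(t · J_2(2)) = e^(2t)·(I + t·N), where N is the 2×2 nilpotent shift.
  For a 1×1 block at λ = 0: exp(t · [0]) = [e^(0t)].

After assembling e^{tJ} and conjugating by P, we get:

e^{tM} =
  [1, 0, 0]
  [-3*t*exp(2*t) + exp(2*t) - 1, 3*t*exp(2*t) + exp(2*t), -t*exp(2*t)]
  [-9*t*exp(2*t) + 6*exp(2*t) - 6, 9*t*exp(2*t), -3*t*exp(2*t) + exp(2*t)]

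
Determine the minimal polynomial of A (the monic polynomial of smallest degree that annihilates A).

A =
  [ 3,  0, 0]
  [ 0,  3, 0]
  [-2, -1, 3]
x^2 - 6*x + 9

The characteristic polynomial is χ_A(x) = (x - 3)^3, so the eigenvalues are known. The minimal polynomial is
  m_A(x) = Π_λ (x − λ)^{k_λ}
where k_λ is the size of the *largest* Jordan block for λ (equivalently, the smallest k with (A − λI)^k v = 0 for every generalised eigenvector v of λ).

  λ = 3: largest Jordan block has size 2, contributing (x − 3)^2

So m_A(x) = (x - 3)^2 = x^2 - 6*x + 9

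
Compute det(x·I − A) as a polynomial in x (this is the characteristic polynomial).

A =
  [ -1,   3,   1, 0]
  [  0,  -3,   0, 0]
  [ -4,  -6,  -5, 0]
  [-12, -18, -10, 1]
x^4 + 8*x^3 + 18*x^2 - 27

Expanding det(x·I − A) (e.g. by cofactor expansion or by noting that A is similar to its Jordan form J, which has the same characteristic polynomial as A) gives
  χ_A(x) = x^4 + 8*x^3 + 18*x^2 - 27
which factors as (x - 1)*(x + 3)^3. The eigenvalues (with algebraic multiplicities) are λ = -3 with multiplicity 3, λ = 1 with multiplicity 1.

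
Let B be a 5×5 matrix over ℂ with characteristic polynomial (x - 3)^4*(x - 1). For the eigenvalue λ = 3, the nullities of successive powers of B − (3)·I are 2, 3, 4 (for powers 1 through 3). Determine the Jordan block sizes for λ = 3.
Block sizes for λ = 3: [3, 1]

From the dimensions of kernels of powers, the number of Jordan blocks of size at least j is d_j − d_{j−1} where d_j = dim ker(N^j) (with d_0 = 0). Computing the differences gives [2, 1, 1].
The number of blocks of size exactly k is (#blocks of size ≥ k) − (#blocks of size ≥ k + 1), so the partition is: 1 block(s) of size 1, 1 block(s) of size 3.
In nonincreasing order the block sizes are [3, 1].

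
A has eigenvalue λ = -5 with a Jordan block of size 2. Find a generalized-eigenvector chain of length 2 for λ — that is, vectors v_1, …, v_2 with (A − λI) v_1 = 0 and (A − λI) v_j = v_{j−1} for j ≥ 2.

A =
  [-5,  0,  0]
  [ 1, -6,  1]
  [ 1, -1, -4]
A Jordan chain for λ = -5 of length 2:
v_1 = (0, 1, 1)ᵀ
v_2 = (1, 0, 0)ᵀ

Let N = A − (-5)·I. We want v_2 with N^2 v_2 = 0 but N^1 v_2 ≠ 0; then v_{j-1} := N · v_j for j = 2, …, 2.

Pick v_2 = (1, 0, 0)ᵀ.
Then v_1 = N · v_2 = (0, 1, 1)ᵀ.

Sanity check: (A − (-5)·I) v_1 = (0, 0, 0)ᵀ = 0. ✓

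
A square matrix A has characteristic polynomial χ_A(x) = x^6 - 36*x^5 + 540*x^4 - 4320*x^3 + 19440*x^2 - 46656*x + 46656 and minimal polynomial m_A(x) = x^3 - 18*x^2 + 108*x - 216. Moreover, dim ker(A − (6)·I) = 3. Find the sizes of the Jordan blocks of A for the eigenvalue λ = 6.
Block sizes for λ = 6: [3, 2, 1]

Step 1 — from the characteristic polynomial, algebraic multiplicity of λ = 6 is 6. From dim ker(A − (6)·I) = 3, there are exactly 3 Jordan blocks for λ = 6.
Step 2 — from the minimal polynomial, the factor (x − 6)^3 tells us the largest block for λ = 6 has size 3.
Step 3 — with total size 6, 3 blocks, and largest block 3, the block sizes (in nonincreasing order) are [3, 2, 1].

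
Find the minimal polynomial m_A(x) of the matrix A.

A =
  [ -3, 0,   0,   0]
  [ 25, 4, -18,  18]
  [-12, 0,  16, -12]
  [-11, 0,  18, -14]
x^3 + x^2 - 14*x - 24

The characteristic polynomial is χ_A(x) = (x - 4)^2*(x + 2)*(x + 3), so the eigenvalues are known. The minimal polynomial is
  m_A(x) = Π_λ (x − λ)^{k_λ}
where k_λ is the size of the *largest* Jordan block for λ (equivalently, the smallest k with (A − λI)^k v = 0 for every generalised eigenvector v of λ).

  λ = -3: largest Jordan block has size 1, contributing (x + 3)
  λ = -2: largest Jordan block has size 1, contributing (x + 2)
  λ = 4: largest Jordan block has size 1, contributing (x − 4)

So m_A(x) = (x - 4)*(x + 2)*(x + 3) = x^3 + x^2 - 14*x - 24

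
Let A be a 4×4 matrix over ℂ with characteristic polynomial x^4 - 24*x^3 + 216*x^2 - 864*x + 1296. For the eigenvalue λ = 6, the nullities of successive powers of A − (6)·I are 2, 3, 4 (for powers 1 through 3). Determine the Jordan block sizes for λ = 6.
Block sizes for λ = 6: [3, 1]

From the dimensions of kernels of powers, the number of Jordan blocks of size at least j is d_j − d_{j−1} where d_j = dim ker(N^j) (with d_0 = 0). Computing the differences gives [2, 1, 1].
The number of blocks of size exactly k is (#blocks of size ≥ k) − (#blocks of size ≥ k + 1), so the partition is: 1 block(s) of size 1, 1 block(s) of size 3.
In nonincreasing order the block sizes are [3, 1].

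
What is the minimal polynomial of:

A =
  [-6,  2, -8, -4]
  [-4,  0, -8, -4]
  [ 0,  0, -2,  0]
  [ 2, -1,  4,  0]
x^2 + 4*x + 4

The characteristic polynomial is χ_A(x) = (x + 2)^4, so the eigenvalues are known. The minimal polynomial is
  m_A(x) = Π_λ (x − λ)^{k_λ}
where k_λ is the size of the *largest* Jordan block for λ (equivalently, the smallest k with (A − λI)^k v = 0 for every generalised eigenvector v of λ).

  λ = -2: largest Jordan block has size 2, contributing (x + 2)^2

So m_A(x) = (x + 2)^2 = x^2 + 4*x + 4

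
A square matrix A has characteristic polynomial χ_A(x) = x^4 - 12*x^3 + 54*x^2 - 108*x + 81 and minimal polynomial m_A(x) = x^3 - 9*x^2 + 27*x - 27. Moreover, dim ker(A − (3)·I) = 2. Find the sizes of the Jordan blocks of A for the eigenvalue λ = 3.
Block sizes for λ = 3: [3, 1]

Step 1 — from the characteristic polynomial, algebraic multiplicity of λ = 3 is 4. From dim ker(A − (3)·I) = 2, there are exactly 2 Jordan blocks for λ = 3.
Step 2 — from the minimal polynomial, the factor (x − 3)^3 tells us the largest block for λ = 3 has size 3.
Step 3 — with total size 4, 2 blocks, and largest block 3, the block sizes (in nonincreasing order) are [3, 1].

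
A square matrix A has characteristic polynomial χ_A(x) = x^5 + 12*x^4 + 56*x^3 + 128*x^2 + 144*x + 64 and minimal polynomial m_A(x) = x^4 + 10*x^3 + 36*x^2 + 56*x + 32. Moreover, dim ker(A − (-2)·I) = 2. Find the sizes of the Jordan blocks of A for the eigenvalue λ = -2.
Block sizes for λ = -2: [3, 1]

Step 1 — from the characteristic polynomial, algebraic multiplicity of λ = -2 is 4. From dim ker(A − (-2)·I) = 2, there are exactly 2 Jordan blocks for λ = -2.
Step 2 — from the minimal polynomial, the factor (x + 2)^3 tells us the largest block for λ = -2 has size 3.
Step 3 — with total size 4, 2 blocks, and largest block 3, the block sizes (in nonincreasing order) are [3, 1].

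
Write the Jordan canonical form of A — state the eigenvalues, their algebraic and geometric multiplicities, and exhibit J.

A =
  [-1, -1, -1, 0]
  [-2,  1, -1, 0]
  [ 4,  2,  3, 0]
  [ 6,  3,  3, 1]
J_3(1) ⊕ J_1(1)

The characteristic polynomial is
  det(x·I − A) = x^4 - 4*x^3 + 6*x^2 - 4*x + 1 = (x - 1)^4

Eigenvalues and multiplicities (the geometric multiplicity of λ is n − rank(A − λI), which equals the number of Jordan blocks for λ):
  λ = 1: algebraic multiplicity = 4, geometric multiplicity = 2

Determining the block sizes for each eigenvalue:
  λ = 1: with am = 4 and gm = 2, the partition is not yet determined (e.g. several partitions of 4 into 2 parts exist). Let N = A − (1)·I. Computing rank(N^1) = 2, rank(N^2) = 1, rank(N^3) = 0; the number of blocks of size ≥ j is rank(N^{j−1}) − rank(N^j), giving [2, 1, 1]. So we have 1 block(s) of size 3, 1 block(s) of size 1 → block sizes [3, 1]

Assembling the blocks gives a Jordan form
J =
  [1, 1, 0, 0]
  [0, 1, 1, 0]
  [0, 0, 1, 0]
  [0, 0, 0, 1]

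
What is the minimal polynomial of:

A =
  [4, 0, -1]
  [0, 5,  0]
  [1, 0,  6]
x^2 - 10*x + 25

The characteristic polynomial is χ_A(x) = (x - 5)^3, so the eigenvalues are known. The minimal polynomial is
  m_A(x) = Π_λ (x − λ)^{k_λ}
where k_λ is the size of the *largest* Jordan block for λ (equivalently, the smallest k with (A − λI)^k v = 0 for every generalised eigenvector v of λ).

  λ = 5: largest Jordan block has size 2, contributing (x − 5)^2

So m_A(x) = (x - 5)^2 = x^2 - 10*x + 25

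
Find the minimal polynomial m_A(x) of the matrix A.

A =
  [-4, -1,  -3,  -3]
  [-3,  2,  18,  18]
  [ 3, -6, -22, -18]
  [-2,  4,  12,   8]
x^3 + 12*x^2 + 48*x + 64

The characteristic polynomial is χ_A(x) = (x + 4)^4, so the eigenvalues are known. The minimal polynomial is
  m_A(x) = Π_λ (x − λ)^{k_λ}
where k_λ is the size of the *largest* Jordan block for λ (equivalently, the smallest k with (A − λI)^k v = 0 for every generalised eigenvector v of λ).

  λ = -4: largest Jordan block has size 3, contributing (x + 4)^3

So m_A(x) = (x + 4)^3 = x^3 + 12*x^2 + 48*x + 64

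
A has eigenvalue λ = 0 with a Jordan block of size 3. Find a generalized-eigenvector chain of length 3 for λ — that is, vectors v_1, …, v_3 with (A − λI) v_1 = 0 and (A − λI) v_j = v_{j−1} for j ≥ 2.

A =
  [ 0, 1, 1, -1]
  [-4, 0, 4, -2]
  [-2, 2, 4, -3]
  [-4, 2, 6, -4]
A Jordan chain for λ = 0 of length 3:
v_1 = (-2, 0, -4, -4)ᵀ
v_2 = (0, -4, -2, -4)ᵀ
v_3 = (1, 0, 0, 0)ᵀ

Let N = A − (0)·I. We want v_3 with N^3 v_3 = 0 but N^2 v_3 ≠ 0; then v_{j-1} := N · v_j for j = 3, …, 2.

Pick v_3 = (1, 0, 0, 0)ᵀ.
Then v_2 = N · v_3 = (0, -4, -2, -4)ᵀ.
Then v_1 = N · v_2 = (-2, 0, -4, -4)ᵀ.

Sanity check: (A − (0)·I) v_1 = (0, 0, 0, 0)ᵀ = 0. ✓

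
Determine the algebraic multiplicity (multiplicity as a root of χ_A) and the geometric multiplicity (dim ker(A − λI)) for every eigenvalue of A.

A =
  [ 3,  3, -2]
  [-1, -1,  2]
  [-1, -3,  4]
λ = 2: alg = 3, geom = 2

Step 1 — factor the characteristic polynomial to read off the algebraic multiplicities:
  χ_A(x) = (x - 2)^3

Step 2 — compute geometric multiplicities via the rank-nullity identity g(λ) = n − rank(A − λI):
  rank(A − (2)·I) = 1, so dim ker(A − (2)·I) = n − 1 = 2

Summary:
  λ = 2: algebraic multiplicity = 3, geometric multiplicity = 2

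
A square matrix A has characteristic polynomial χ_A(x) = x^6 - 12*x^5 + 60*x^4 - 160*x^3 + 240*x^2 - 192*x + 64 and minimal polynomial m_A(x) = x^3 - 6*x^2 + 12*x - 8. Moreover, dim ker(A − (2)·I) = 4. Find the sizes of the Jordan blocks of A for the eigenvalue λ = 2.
Block sizes for λ = 2: [3, 1, 1, 1]

Step 1 — from the characteristic polynomial, algebraic multiplicity of λ = 2 is 6. From dim ker(A − (2)·I) = 4, there are exactly 4 Jordan blocks for λ = 2.
Step 2 — from the minimal polynomial, the factor (x − 2)^3 tells us the largest block for λ = 2 has size 3.
Step 3 — with total size 6, 4 blocks, and largest block 3, the block sizes (in nonincreasing order) are [3, 1, 1, 1].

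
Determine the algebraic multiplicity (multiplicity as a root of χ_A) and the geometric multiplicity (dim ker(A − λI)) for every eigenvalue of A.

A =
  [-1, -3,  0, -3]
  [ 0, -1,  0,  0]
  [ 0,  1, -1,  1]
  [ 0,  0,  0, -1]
λ = -1: alg = 4, geom = 3

Step 1 — factor the characteristic polynomial to read off the algebraic multiplicities:
  χ_A(x) = (x + 1)^4

Step 2 — compute geometric multiplicities via the rank-nullity identity g(λ) = n − rank(A − λI):
  rank(A − (-1)·I) = 1, so dim ker(A − (-1)·I) = n − 1 = 3

Summary:
  λ = -1: algebraic multiplicity = 4, geometric multiplicity = 3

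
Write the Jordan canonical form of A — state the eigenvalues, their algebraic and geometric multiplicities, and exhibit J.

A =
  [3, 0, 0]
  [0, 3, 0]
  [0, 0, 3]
J_1(3) ⊕ J_1(3) ⊕ J_1(3)

The characteristic polynomial is
  det(x·I − A) = x^3 - 9*x^2 + 27*x - 27 = (x - 3)^3

Eigenvalues and multiplicities (the geometric multiplicity of λ is n − rank(A − λI), which equals the number of Jordan blocks for λ):
  λ = 3: algebraic multiplicity = 3, geometric multiplicity = 3

Determining the block sizes for each eigenvalue:
  λ = 3: gm = am = 3, so every block has size 1 → block sizes [1, 1, 1]

Assembling the blocks gives a Jordan form
J =
  [3, 0, 0]
  [0, 3, 0]
  [0, 0, 3]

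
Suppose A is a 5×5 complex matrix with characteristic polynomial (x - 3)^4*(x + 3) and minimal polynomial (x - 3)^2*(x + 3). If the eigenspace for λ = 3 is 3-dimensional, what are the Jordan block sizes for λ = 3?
Block sizes for λ = 3: [2, 1, 1]

Step 1 — from the characteristic polynomial, algebraic multiplicity of λ = 3 is 4. From dim ker(A − (3)·I) = 3, there are exactly 3 Jordan blocks for λ = 3.
Step 2 — from the minimal polynomial, the factor (x − 3)^2 tells us the largest block for λ = 3 has size 2.
Step 3 — with total size 4, 3 blocks, and largest block 2, the block sizes (in nonincreasing order) are [2, 1, 1].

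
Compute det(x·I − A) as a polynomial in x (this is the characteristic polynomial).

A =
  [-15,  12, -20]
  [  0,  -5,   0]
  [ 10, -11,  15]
x^3 + 5*x^2 - 25*x - 125

Expanding det(x·I − A) (e.g. by cofactor expansion or by noting that A is similar to its Jordan form J, which has the same characteristic polynomial as A) gives
  χ_A(x) = x^3 + 5*x^2 - 25*x - 125
which factors as (x - 5)*(x + 5)^2. The eigenvalues (with algebraic multiplicities) are λ = -5 with multiplicity 2, λ = 5 with multiplicity 1.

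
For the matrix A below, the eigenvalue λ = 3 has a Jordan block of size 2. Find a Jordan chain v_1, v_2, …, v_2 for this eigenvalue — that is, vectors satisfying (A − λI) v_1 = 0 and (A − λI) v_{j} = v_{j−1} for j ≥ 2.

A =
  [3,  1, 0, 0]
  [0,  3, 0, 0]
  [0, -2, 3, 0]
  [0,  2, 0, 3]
A Jordan chain for λ = 3 of length 2:
v_1 = (1, 0, -2, 2)ᵀ
v_2 = (0, 1, 0, 0)ᵀ

Let N = A − (3)·I. We want v_2 with N^2 v_2 = 0 but N^1 v_2 ≠ 0; then v_{j-1} := N · v_j for j = 2, …, 2.

Pick v_2 = (0, 1, 0, 0)ᵀ.
Then v_1 = N · v_2 = (1, 0, -2, 2)ᵀ.

Sanity check: (A − (3)·I) v_1 = (0, 0, 0, 0)ᵀ = 0. ✓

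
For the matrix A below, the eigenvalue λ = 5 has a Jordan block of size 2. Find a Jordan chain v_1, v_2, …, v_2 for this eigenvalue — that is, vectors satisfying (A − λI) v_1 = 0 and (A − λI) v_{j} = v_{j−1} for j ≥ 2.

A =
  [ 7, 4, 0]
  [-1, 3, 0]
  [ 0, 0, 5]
A Jordan chain for λ = 5 of length 2:
v_1 = (2, -1, 0)ᵀ
v_2 = (1, 0, 0)ᵀ

Let N = A − (5)·I. We want v_2 with N^2 v_2 = 0 but N^1 v_2 ≠ 0; then v_{j-1} := N · v_j for j = 2, …, 2.

Pick v_2 = (1, 0, 0)ᵀ.
Then v_1 = N · v_2 = (2, -1, 0)ᵀ.

Sanity check: (A − (5)·I) v_1 = (0, 0, 0)ᵀ = 0. ✓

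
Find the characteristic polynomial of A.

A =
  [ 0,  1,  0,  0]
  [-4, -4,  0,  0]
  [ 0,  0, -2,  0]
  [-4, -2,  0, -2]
x^4 + 8*x^3 + 24*x^2 + 32*x + 16

Expanding det(x·I − A) (e.g. by cofactor expansion or by noting that A is similar to its Jordan form J, which has the same characteristic polynomial as A) gives
  χ_A(x) = x^4 + 8*x^3 + 24*x^2 + 32*x + 16
which factors as (x + 2)^4. The eigenvalues (with algebraic multiplicities) are λ = -2 with multiplicity 4.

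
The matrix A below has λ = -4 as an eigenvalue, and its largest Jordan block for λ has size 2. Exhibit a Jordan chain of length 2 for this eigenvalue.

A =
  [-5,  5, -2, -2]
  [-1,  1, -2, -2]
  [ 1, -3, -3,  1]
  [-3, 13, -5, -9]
A Jordan chain for λ = -4 of length 2:
v_1 = (-1, -1, 1, -3)ᵀ
v_2 = (1, 0, 0, 0)ᵀ

Let N = A − (-4)·I. We want v_2 with N^2 v_2 = 0 but N^1 v_2 ≠ 0; then v_{j-1} := N · v_j for j = 2, …, 2.

Pick v_2 = (1, 0, 0, 0)ᵀ.
Then v_1 = N · v_2 = (-1, -1, 1, -3)ᵀ.

Sanity check: (A − (-4)·I) v_1 = (0, 0, 0, 0)ᵀ = 0. ✓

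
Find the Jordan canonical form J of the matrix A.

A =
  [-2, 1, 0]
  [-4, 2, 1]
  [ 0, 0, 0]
J_3(0)

The characteristic polynomial is
  det(x·I − A) = x^3

Eigenvalues and multiplicities (the geometric multiplicity of λ is n − rank(A − λI), which equals the number of Jordan blocks for λ):
  λ = 0: algebraic multiplicity = 3, geometric multiplicity = 1

Determining the block sizes for each eigenvalue:
  λ = 0: one block (gm = 1), so the single block has size am = 3 → block sizes [3]

Assembling the blocks gives a Jordan form
J =
  [0, 1, 0]
  [0, 0, 1]
  [0, 0, 0]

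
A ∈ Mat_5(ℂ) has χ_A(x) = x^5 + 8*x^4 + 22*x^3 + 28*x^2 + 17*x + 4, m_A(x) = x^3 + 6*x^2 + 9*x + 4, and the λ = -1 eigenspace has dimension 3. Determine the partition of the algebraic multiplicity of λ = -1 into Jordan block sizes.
Block sizes for λ = -1: [2, 1, 1]

Step 1 — from the characteristic polynomial, algebraic multiplicity of λ = -1 is 4. From dim ker(A − (-1)·I) = 3, there are exactly 3 Jordan blocks for λ = -1.
Step 2 — from the minimal polynomial, the factor (x + 1)^2 tells us the largest block for λ = -1 has size 2.
Step 3 — with total size 4, 3 blocks, and largest block 2, the block sizes (in nonincreasing order) are [2, 1, 1].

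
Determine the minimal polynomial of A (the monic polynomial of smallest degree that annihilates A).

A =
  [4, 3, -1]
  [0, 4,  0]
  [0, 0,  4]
x^2 - 8*x + 16

The characteristic polynomial is χ_A(x) = (x - 4)^3, so the eigenvalues are known. The minimal polynomial is
  m_A(x) = Π_λ (x − λ)^{k_λ}
where k_λ is the size of the *largest* Jordan block for λ (equivalently, the smallest k with (A − λI)^k v = 0 for every generalised eigenvector v of λ).

  λ = 4: largest Jordan block has size 2, contributing (x − 4)^2

So m_A(x) = (x - 4)^2 = x^2 - 8*x + 16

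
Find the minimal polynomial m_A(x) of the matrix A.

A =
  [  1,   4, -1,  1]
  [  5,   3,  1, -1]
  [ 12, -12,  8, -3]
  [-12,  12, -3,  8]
x^3 - 15*x^2 + 75*x - 125

The characteristic polynomial is χ_A(x) = (x - 5)^4, so the eigenvalues are known. The minimal polynomial is
  m_A(x) = Π_λ (x − λ)^{k_λ}
where k_λ is the size of the *largest* Jordan block for λ (equivalently, the smallest k with (A − λI)^k v = 0 for every generalised eigenvector v of λ).

  λ = 5: largest Jordan block has size 3, contributing (x − 5)^3

So m_A(x) = (x - 5)^3 = x^3 - 15*x^2 + 75*x - 125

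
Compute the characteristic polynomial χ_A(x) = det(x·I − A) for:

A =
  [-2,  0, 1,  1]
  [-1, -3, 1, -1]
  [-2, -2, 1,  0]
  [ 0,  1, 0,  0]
x^4 + 4*x^3 + 6*x^2 + 4*x + 1

Expanding det(x·I − A) (e.g. by cofactor expansion or by noting that A is similar to its Jordan form J, which has the same characteristic polynomial as A) gives
  χ_A(x) = x^4 + 4*x^3 + 6*x^2 + 4*x + 1
which factors as (x + 1)^4. The eigenvalues (with algebraic multiplicities) are λ = -1 with multiplicity 4.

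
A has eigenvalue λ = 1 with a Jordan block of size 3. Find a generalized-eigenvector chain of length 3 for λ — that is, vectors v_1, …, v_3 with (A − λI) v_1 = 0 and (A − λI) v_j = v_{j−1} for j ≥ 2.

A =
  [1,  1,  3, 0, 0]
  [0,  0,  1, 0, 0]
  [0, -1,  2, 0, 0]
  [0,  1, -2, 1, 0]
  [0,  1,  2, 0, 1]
A Jordan chain for λ = 1 of length 3:
v_1 = (-4, 0, 0, 1, -3)ᵀ
v_2 = (1, -1, -1, 1, 1)ᵀ
v_3 = (0, 1, 0, 0, 0)ᵀ

Let N = A − (1)·I. We want v_3 with N^3 v_3 = 0 but N^2 v_3 ≠ 0; then v_{j-1} := N · v_j for j = 3, …, 2.

Pick v_3 = (0, 1, 0, 0, 0)ᵀ.
Then v_2 = N · v_3 = (1, -1, -1, 1, 1)ᵀ.
Then v_1 = N · v_2 = (-4, 0, 0, 1, -3)ᵀ.

Sanity check: (A − (1)·I) v_1 = (0, 0, 0, 0, 0)ᵀ = 0. ✓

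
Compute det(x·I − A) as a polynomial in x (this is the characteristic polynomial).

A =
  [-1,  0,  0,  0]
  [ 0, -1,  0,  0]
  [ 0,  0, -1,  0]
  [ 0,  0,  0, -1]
x^4 + 4*x^3 + 6*x^2 + 4*x + 1

Expanding det(x·I − A) (e.g. by cofactor expansion or by noting that A is similar to its Jordan form J, which has the same characteristic polynomial as A) gives
  χ_A(x) = x^4 + 4*x^3 + 6*x^2 + 4*x + 1
which factors as (x + 1)^4. The eigenvalues (with algebraic multiplicities) are λ = -1 with multiplicity 4.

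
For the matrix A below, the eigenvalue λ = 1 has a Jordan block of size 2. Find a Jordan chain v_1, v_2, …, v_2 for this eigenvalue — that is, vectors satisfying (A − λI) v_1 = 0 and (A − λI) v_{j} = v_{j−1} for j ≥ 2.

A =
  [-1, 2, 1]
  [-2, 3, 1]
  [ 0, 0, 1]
A Jordan chain for λ = 1 of length 2:
v_1 = (-2, -2, 0)ᵀ
v_2 = (1, 0, 0)ᵀ

Let N = A − (1)·I. We want v_2 with N^2 v_2 = 0 but N^1 v_2 ≠ 0; then v_{j-1} := N · v_j for j = 2, …, 2.

Pick v_2 = (1, 0, 0)ᵀ.
Then v_1 = N · v_2 = (-2, -2, 0)ᵀ.

Sanity check: (A − (1)·I) v_1 = (0, 0, 0)ᵀ = 0. ✓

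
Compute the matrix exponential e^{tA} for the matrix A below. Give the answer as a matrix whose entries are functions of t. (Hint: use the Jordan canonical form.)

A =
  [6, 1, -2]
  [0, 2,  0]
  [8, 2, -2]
e^{tA} =
  [4*t*exp(2*t) + exp(2*t), t*exp(2*t), -2*t*exp(2*t)]
  [0, exp(2*t), 0]
  [8*t*exp(2*t), 2*t*exp(2*t), -4*t*exp(2*t) + exp(2*t)]

Strategy: write A = P · J · P⁻¹ where J is a Jordan canonical form, so e^{tA} = P · e^{tJ} · P⁻¹, and e^{tJ} can be computed block-by-block.

A has Jordan form
J =
  [2, 1, 0]
  [0, 2, 0]
  [0, 0, 2]
(up to reordering of blocks).

Per-block formulas:
  For a 2×2 Jordan block J_2(2): exp(t · J_2(2)) = e^(2t)·(I + t·N), where N is the 2×2 nilpotent shift.
  For a 1×1 block at λ = 2: exp(t · [2]) = [e^(2t)].

After assembling e^{tJ} and conjugating by P, we get:

e^{tA} =
  [4*t*exp(2*t) + exp(2*t), t*exp(2*t), -2*t*exp(2*t)]
  [0, exp(2*t), 0]
  [8*t*exp(2*t), 2*t*exp(2*t), -4*t*exp(2*t) + exp(2*t)]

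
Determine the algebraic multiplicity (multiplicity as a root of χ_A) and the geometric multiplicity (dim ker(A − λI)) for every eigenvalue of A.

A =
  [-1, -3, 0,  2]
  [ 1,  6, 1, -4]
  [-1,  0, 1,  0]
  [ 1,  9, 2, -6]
λ = 0: alg = 4, geom = 2

Step 1 — factor the characteristic polynomial to read off the algebraic multiplicities:
  χ_A(x) = x^4

Step 2 — compute geometric multiplicities via the rank-nullity identity g(λ) = n − rank(A − λI):
  rank(A − (0)·I) = 2, so dim ker(A − (0)·I) = n − 2 = 2

Summary:
  λ = 0: algebraic multiplicity = 4, geometric multiplicity = 2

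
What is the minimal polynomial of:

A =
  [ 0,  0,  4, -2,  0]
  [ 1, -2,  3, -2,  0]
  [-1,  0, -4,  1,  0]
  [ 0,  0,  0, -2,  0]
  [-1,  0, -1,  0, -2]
x^3 + 6*x^2 + 12*x + 8

The characteristic polynomial is χ_A(x) = (x + 2)^5, so the eigenvalues are known. The minimal polynomial is
  m_A(x) = Π_λ (x − λ)^{k_λ}
where k_λ is the size of the *largest* Jordan block for λ (equivalently, the smallest k with (A − λI)^k v = 0 for every generalised eigenvector v of λ).

  λ = -2: largest Jordan block has size 3, contributing (x + 2)^3

So m_A(x) = (x + 2)^3 = x^3 + 6*x^2 + 12*x + 8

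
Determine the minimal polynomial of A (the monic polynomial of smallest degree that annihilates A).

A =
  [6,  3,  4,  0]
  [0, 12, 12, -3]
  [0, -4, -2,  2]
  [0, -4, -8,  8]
x^3 - 18*x^2 + 108*x - 216

The characteristic polynomial is χ_A(x) = (x - 6)^4, so the eigenvalues are known. The minimal polynomial is
  m_A(x) = Π_λ (x − λ)^{k_λ}
where k_λ is the size of the *largest* Jordan block for λ (equivalently, the smallest k with (A − λI)^k v = 0 for every generalised eigenvector v of λ).

  λ = 6: largest Jordan block has size 3, contributing (x − 6)^3

So m_A(x) = (x - 6)^3 = x^3 - 18*x^2 + 108*x - 216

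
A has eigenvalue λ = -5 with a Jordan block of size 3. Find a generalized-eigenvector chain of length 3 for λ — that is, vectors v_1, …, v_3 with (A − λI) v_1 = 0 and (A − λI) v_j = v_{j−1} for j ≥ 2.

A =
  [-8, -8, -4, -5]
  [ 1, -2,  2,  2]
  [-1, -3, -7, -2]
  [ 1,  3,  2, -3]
A Jordan chain for λ = -5 of length 3:
v_1 = (-3, 1, -1, 1)ᵀ
v_2 = (-8, 3, -3, 3)ᵀ
v_3 = (0, 1, 0, 0)ᵀ

Let N = A − (-5)·I. We want v_3 with N^3 v_3 = 0 but N^2 v_3 ≠ 0; then v_{j-1} := N · v_j for j = 3, …, 2.

Pick v_3 = (0, 1, 0, 0)ᵀ.
Then v_2 = N · v_3 = (-8, 3, -3, 3)ᵀ.
Then v_1 = N · v_2 = (-3, 1, -1, 1)ᵀ.

Sanity check: (A − (-5)·I) v_1 = (0, 0, 0, 0)ᵀ = 0. ✓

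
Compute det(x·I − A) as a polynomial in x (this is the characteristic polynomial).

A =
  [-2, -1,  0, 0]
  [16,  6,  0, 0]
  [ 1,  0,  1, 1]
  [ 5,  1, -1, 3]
x^4 - 8*x^3 + 24*x^2 - 32*x + 16

Expanding det(x·I − A) (e.g. by cofactor expansion or by noting that A is similar to its Jordan form J, which has the same characteristic polynomial as A) gives
  χ_A(x) = x^4 - 8*x^3 + 24*x^2 - 32*x + 16
which factors as (x - 2)^4. The eigenvalues (with algebraic multiplicities) are λ = 2 with multiplicity 4.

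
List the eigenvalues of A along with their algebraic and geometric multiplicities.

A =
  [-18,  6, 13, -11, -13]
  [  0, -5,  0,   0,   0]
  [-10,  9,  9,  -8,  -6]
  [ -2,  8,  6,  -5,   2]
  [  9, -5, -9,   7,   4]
λ = -5: alg = 2, geom = 1; λ = -3: alg = 1, geom = 1; λ = -1: alg = 2, geom = 1

Step 1 — factor the characteristic polynomial to read off the algebraic multiplicities:
  χ_A(x) = (x + 1)^2*(x + 3)*(x + 5)^2

Step 2 — compute geometric multiplicities via the rank-nullity identity g(λ) = n − rank(A − λI):
  rank(A − (-5)·I) = 4, so dim ker(A − (-5)·I) = n − 4 = 1
  rank(A − (-3)·I) = 4, so dim ker(A − (-3)·I) = n − 4 = 1
  rank(A − (-1)·I) = 4, so dim ker(A − (-1)·I) = n − 4 = 1

Summary:
  λ = -5: algebraic multiplicity = 2, geometric multiplicity = 1
  λ = -3: algebraic multiplicity = 1, geometric multiplicity = 1
  λ = -1: algebraic multiplicity = 2, geometric multiplicity = 1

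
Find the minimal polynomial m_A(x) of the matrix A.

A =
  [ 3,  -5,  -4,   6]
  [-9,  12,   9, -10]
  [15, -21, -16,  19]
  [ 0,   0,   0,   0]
x^4 + x^3

The characteristic polynomial is χ_A(x) = x^3*(x + 1), so the eigenvalues are known. The minimal polynomial is
  m_A(x) = Π_λ (x − λ)^{k_λ}
where k_λ is the size of the *largest* Jordan block for λ (equivalently, the smallest k with (A − λI)^k v = 0 for every generalised eigenvector v of λ).

  λ = -1: largest Jordan block has size 1, contributing (x + 1)
  λ = 0: largest Jordan block has size 3, contributing (x − 0)^3

So m_A(x) = x^3*(x + 1) = x^4 + x^3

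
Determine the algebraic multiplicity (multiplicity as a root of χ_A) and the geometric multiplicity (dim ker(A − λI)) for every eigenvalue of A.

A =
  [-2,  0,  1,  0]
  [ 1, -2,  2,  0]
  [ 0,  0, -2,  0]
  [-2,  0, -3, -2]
λ = -2: alg = 4, geom = 2

Step 1 — factor the characteristic polynomial to read off the algebraic multiplicities:
  χ_A(x) = (x + 2)^4

Step 2 — compute geometric multiplicities via the rank-nullity identity g(λ) = n − rank(A − λI):
  rank(A − (-2)·I) = 2, so dim ker(A − (-2)·I) = n − 2 = 2

Summary:
  λ = -2: algebraic multiplicity = 4, geometric multiplicity = 2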